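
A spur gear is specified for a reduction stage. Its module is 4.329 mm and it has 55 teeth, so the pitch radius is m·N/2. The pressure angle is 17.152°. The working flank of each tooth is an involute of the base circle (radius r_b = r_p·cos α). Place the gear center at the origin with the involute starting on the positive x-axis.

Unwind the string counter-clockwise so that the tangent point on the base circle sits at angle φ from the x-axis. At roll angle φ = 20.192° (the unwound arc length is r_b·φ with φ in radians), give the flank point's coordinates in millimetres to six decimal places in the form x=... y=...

x=120.599056 y=1.639110

pitch radius r_p = m·N/2 = 4.329·55/2 = 119.047500
base radius r_b = r_p·cos α = 119.047500·cos 17.152° = 113.752953
roll angle φ = 20.192° = 0.35241688 rad
x = r_b·(cos φ + φ·sin φ) = 113.752953·(0.93854123 + 0.35241688·0.34516716) = 120.599056
y = r_b·(sin φ − φ·cos φ) = 113.752953·(0.34516716 − 0.35241688·0.93854123) = 1.639110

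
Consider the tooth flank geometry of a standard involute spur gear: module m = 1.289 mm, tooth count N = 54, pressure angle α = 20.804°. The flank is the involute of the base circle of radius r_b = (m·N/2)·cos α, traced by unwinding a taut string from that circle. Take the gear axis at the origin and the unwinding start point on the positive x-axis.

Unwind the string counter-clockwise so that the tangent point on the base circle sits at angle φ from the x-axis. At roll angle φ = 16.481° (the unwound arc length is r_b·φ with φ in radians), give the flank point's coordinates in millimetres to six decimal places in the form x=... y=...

x=33.852108 y=0.255976

pitch radius r_p = m·N/2 = 1.289·54/2 = 34.803000
base radius r_b = r_p·cos α = 34.803000·cos 20.804° = 32.533875
roll angle φ = 16.481° = 0.28764771 rad
x = r_b·(cos φ + φ·sin φ) = 32.533875·(0.95891387 + 0.28764771·0.28369737) = 33.852108
y = r_b·(sin φ − φ·cos φ) = 32.533875·(0.28369737 − 0.28764771·0.95891387) = 0.255976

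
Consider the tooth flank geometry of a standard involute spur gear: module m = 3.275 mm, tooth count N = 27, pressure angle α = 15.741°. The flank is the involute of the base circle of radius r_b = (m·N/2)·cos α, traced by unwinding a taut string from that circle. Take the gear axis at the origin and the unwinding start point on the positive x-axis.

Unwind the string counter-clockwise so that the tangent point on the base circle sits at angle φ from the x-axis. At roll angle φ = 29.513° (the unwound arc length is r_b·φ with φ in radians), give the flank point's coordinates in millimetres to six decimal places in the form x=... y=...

x=47.830870 y=1.887682

pitch radius r_p = m·N/2 = 3.275·27/2 = 44.212500
base radius r_b = r_p·cos α = 44.212500·cos 15.741° = 42.554437
roll angle φ = 29.513° = 0.51509902 rad
x = r_b·(cos φ + φ·sin φ) = 42.554437·(0.87024395 + 0.51509902·0.49262102) = 47.830870
y = r_b·(sin φ − φ·cos φ) = 42.554437·(0.49262102 − 0.51509902·0.87024395) = 1.887682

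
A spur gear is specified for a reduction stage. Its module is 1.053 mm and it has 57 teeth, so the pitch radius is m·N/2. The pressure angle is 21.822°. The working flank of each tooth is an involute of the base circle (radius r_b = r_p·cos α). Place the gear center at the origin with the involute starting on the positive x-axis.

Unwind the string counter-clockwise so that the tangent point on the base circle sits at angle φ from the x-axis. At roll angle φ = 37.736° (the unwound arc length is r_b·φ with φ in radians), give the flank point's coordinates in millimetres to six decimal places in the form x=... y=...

x=33.262909 y=2.539822

pitch radius r_p = m·N/2 = 1.053·57/2 = 30.010500
base radius r_b = r_p·cos α = 30.010500·cos 21.822° = 27.860043
roll angle φ = 37.736° = 0.65861745 rad
x = r_b·(cos φ + φ·sin φ) = 27.860043·(0.79083914 + 0.65861745·0.61202406) = 33.262909
y = r_b·(sin φ − φ·cos φ) = 27.860043·(0.61202406 − 0.65861745·0.79083914) = 2.539822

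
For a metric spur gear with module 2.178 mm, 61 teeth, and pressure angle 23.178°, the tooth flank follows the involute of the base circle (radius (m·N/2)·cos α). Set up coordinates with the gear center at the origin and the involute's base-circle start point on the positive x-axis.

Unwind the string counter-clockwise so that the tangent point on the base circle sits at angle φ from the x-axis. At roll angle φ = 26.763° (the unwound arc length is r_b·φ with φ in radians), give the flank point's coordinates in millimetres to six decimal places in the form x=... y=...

pitch radius r_p = m·N/2 = 2.178·61/2 = 66.429000
base radius r_b = r_p·cos α = 66.429000·cos 23.178° = 61.067285
roll angle φ = 26.763° = 0.46710247 rad
x = r_b·(cos φ + φ·sin φ) = 61.067285·(0.89287680 + 0.46710247·0.45030104) = 67.370255
y = r_b·(sin φ − φ·cos φ) = 61.067285·(0.45030104 − 0.46710247·0.89287680) = 2.029637

x=67.370255 y=2.029637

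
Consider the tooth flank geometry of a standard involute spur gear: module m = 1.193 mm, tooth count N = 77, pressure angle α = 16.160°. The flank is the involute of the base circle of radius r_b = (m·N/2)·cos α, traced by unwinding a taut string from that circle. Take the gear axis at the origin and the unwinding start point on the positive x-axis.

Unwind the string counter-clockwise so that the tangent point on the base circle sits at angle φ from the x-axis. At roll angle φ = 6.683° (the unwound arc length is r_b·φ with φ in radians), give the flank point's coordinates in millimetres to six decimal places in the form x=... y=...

x=44.414781 y=0.023304

pitch radius r_p = m·N/2 = 1.193·77/2 = 45.930500
base radius r_b = r_p·cos α = 45.930500·cos 16.160° = 44.115704
roll angle φ = 6.683° = 0.11664035 rad
x = r_b·(cos φ + φ·sin φ) = 44.115704·(0.99320522 + 0.11664035·0.11637605) = 44.414781
y = r_b·(sin φ − φ·cos φ) = 44.115704·(0.11637605 − 0.11664035·0.99320522) = 0.023304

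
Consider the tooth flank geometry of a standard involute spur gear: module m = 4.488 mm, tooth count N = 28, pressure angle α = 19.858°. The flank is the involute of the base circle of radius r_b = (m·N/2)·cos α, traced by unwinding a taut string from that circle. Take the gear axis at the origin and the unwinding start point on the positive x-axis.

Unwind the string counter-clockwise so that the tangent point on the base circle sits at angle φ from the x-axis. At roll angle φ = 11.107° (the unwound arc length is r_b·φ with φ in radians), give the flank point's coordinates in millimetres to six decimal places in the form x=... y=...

x=60.195824 y=0.142964

pitch radius r_p = m·N/2 = 4.488·28/2 = 62.832000
base radius r_b = r_p·cos α = 62.832000·cos 19.858° = 59.095845
roll angle φ = 11.107° = 0.19385372 rad
x = r_b·(cos φ + φ·sin φ) = 59.095845·(0.98126914 + 0.19385372·0.19264185) = 60.195824
y = r_b·(sin φ − φ·cos φ) = 59.095845·(0.19264185 − 0.19385372·0.98126914) = 0.142964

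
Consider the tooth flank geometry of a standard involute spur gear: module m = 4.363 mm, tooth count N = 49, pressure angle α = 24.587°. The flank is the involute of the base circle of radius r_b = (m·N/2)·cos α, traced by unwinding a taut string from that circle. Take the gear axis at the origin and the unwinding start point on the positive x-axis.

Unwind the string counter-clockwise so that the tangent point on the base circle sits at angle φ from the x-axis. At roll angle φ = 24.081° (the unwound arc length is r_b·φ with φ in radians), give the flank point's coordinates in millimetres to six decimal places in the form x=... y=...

x=105.411225 y=2.363287

pitch radius r_p = m·N/2 = 4.363·49/2 = 106.893500
base radius r_b = r_p·cos α = 106.893500·cos 24.587° = 97.201524
roll angle φ = 24.081° = 0.42029274 rad
x = r_b·(cos φ + φ·sin φ) = 97.201524·(0.91296953 + 0.42029274·0.40802773) = 105.411225
y = r_b·(sin φ − φ·cos φ) = 97.201524·(0.40802773 − 0.42029274·0.91296953) = 2.363287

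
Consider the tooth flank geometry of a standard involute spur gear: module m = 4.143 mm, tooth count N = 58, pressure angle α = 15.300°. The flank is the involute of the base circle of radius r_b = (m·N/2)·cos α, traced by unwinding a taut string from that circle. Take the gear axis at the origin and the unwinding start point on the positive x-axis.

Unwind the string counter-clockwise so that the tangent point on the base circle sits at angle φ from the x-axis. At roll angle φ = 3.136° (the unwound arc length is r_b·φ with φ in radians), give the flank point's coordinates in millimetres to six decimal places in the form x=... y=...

pitch radius r_p = m·N/2 = 4.143·58/2 = 120.147000
base radius r_b = r_p·cos α = 120.147000·cos 15.300° = 115.888680
roll angle φ = 3.136° = 0.05473353 rad
x = r_b·(cos φ + φ·sin φ) = 115.888680·(0.99850249 + 0.05473353·0.05470620) = 116.062137
y = r_b·(sin φ − φ·cos φ) = 115.888680·(0.05470620 − 0.05473353·0.99850249) = 0.006332

x=116.062137 y=0.006332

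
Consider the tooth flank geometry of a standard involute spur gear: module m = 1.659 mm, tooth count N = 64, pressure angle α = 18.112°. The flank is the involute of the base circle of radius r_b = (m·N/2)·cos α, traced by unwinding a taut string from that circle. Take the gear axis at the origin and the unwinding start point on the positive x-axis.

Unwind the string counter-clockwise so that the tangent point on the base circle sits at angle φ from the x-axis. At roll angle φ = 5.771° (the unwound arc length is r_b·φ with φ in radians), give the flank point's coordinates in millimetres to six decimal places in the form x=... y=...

pitch radius r_p = m·N/2 = 1.659·64/2 = 53.088000
base radius r_b = r_p·cos α = 53.088000·cos 18.112° = 50.457524
roll angle φ = 5.771° = 0.10072295 rad
x = r_b·(cos φ + φ·sin φ) = 50.457524·(0.99493173 + 0.10072295·0.10055273) = 50.712824
y = r_b·(sin φ − φ·cos φ) = 50.457524·(0.10055273 − 0.10072295·0.99493173) = 0.017169

x=50.712824 y=0.017169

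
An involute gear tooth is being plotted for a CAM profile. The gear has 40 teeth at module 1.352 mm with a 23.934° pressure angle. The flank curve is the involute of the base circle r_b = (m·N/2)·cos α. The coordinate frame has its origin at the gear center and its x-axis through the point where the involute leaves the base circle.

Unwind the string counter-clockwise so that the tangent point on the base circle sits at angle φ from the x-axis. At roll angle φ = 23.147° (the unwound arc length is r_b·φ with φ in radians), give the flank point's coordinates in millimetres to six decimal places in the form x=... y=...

x=26.650222 y=0.534379

pitch radius r_p = m·N/2 = 1.352·40/2 = 27.040000
base radius r_b = r_p·cos α = 27.040000·cos 23.934° = 24.714922
roll angle φ = 23.147° = 0.40399136 rad
x = r_b·(cos φ + φ·sin φ) = 24.714922·(0.91949935 + 0.40399136·0.39309152) = 26.650222
y = r_b·(sin φ − φ·cos φ) = 24.714922·(0.39309152 − 0.40399136·0.91949935) = 0.534379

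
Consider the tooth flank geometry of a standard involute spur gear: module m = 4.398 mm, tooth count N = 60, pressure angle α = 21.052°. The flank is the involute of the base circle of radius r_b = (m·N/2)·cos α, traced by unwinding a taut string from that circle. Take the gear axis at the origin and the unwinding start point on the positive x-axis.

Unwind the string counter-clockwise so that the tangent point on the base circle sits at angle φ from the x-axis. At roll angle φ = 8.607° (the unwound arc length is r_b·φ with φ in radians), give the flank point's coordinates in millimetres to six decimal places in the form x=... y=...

pitch radius r_p = m·N/2 = 4.398·60/2 = 131.940000
base radius r_b = r_p·cos α = 131.940000·cos 21.052° = 123.133638
roll angle φ = 8.607° = 0.15022049 rad
x = r_b·(cos φ + φ·sin φ) = 123.133638·(0.98873810 + 0.15022049·0.14965614) = 124.515139
y = r_b·(sin φ − φ·cos φ) = 123.133638·(0.14965614 − 0.15022049·0.98873810) = 0.138823

x=124.515139 y=0.138823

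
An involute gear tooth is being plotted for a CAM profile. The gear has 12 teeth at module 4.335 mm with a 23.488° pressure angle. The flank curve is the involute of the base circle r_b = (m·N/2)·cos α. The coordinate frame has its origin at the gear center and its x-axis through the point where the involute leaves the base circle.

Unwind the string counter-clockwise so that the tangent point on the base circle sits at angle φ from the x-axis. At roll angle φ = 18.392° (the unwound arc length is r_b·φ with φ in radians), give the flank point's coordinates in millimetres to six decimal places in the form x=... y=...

pitch radius r_p = m·N/2 = 4.335·12/2 = 26.010000
base radius r_b = r_p·cos α = 26.010000·cos 23.488° = 23.854904
roll angle φ = 18.392° = 0.32100096 rad
x = r_b·(cos φ + φ·sin φ) = 23.854904·(0.94892008 + 0.32100096·0.31551655) = 25.052449
y = r_b·(sin φ − φ·cos φ) = 23.854904·(0.31551655 − 0.32100096·0.94892008) = 0.260312

x=25.052449 y=0.260312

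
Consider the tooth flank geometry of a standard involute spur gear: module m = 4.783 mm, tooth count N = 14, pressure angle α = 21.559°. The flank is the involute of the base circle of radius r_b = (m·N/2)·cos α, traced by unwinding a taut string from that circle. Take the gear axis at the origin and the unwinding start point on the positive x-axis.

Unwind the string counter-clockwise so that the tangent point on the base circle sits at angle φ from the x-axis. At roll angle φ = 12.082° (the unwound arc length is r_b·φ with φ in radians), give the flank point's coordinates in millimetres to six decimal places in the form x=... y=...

x=31.823294 y=0.096894

pitch radius r_p = m·N/2 = 4.783·14/2 = 33.481000
base radius r_b = r_p·cos α = 33.481000·cos 21.559° = 31.138658
roll angle φ = 12.082° = 0.21087068 rad
x = r_b·(cos φ + φ·sin φ) = 31.138658·(0.97784904 + 0.21087068·0.20931137) = 31.823294
y = r_b·(sin φ − φ·cos φ) = 31.138658·(0.20931137 − 0.21087068·0.97784904) = 0.096894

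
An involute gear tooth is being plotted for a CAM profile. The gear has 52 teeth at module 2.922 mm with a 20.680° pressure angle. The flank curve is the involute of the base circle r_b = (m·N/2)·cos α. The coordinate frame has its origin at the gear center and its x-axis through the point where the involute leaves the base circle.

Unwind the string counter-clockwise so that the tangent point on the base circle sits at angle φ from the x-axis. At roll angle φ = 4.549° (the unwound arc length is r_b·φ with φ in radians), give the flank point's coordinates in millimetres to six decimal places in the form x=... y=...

pitch radius r_p = m·N/2 = 2.922·52/2 = 75.972000
base radius r_b = r_p·cos α = 75.972000·cos 20.680° = 71.076923
roll angle φ = 4.549° = 0.07939503 rad
x = r_b·(cos φ + φ·sin φ) = 71.076923·(0.99684987 + 0.07939503·0.07931164) = 71.300590
y = r_b·(sin φ − φ·cos φ) = 71.076923·(0.07931164 − 0.07939503·0.99684987) = 0.011850

x=71.300590 y=0.011850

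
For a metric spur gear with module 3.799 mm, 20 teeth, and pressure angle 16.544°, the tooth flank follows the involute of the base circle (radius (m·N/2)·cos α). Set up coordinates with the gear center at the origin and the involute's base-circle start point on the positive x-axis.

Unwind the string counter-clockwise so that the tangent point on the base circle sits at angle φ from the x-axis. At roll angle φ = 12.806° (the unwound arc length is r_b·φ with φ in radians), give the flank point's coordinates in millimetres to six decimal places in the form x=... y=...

x=37.315555 y=0.134861

pitch radius r_p = m·N/2 = 3.799·20/2 = 37.990000
base radius r_b = r_p·cos α = 37.990000·cos 16.544° = 36.417265
roll angle φ = 12.806° = 0.22350686 rad
x = r_b·(cos φ + φ·sin φ) = 36.417265·(0.97512615 + 0.22350686·0.22165061) = 37.315555
y = r_b·(sin φ − φ·cos φ) = 36.417265·(0.22165061 − 0.22350686·0.97512615) = 0.134861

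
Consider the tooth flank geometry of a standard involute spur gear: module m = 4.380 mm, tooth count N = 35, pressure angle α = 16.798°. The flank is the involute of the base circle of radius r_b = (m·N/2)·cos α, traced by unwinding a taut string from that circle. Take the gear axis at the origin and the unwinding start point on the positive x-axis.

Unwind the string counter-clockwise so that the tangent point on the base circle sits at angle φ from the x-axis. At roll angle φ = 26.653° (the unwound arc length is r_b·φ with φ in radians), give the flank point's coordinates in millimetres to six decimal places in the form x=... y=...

x=80.894387 y=2.409326

pitch radius r_p = m·N/2 = 4.380·35/2 = 76.650000
base radius r_b = r_p·cos α = 76.650000·cos 16.798° = 73.379313
roll angle φ = 26.653° = 0.46518261 rad
x = r_b·(cos φ + φ·sin φ) = 73.379313·(0.89373967 + 0.46518261·0.44858601) = 80.894387
y = r_b·(sin φ − φ·cos φ) = 73.379313·(0.44858601 − 0.46518261·0.89373967) = 2.409326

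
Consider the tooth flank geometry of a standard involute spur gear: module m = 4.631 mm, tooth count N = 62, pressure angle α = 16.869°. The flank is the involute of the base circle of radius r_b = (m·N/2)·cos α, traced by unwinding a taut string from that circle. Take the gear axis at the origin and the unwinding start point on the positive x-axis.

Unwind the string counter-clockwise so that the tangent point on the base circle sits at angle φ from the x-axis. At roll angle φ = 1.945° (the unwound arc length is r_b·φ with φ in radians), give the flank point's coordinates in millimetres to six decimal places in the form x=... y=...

pitch radius r_p = m·N/2 = 4.631·62/2 = 143.561000
base radius r_b = r_p·cos α = 143.561000·cos 16.869° = 137.383675
roll angle φ = 1.945° = 0.03394665 rad
x = r_b·(cos φ + φ·sin φ) = 137.383675·(0.99942387 + 0.03394665·0.03394013) = 137.462811
y = r_b·(sin φ − φ·cos φ) = 137.383675·(0.03394013 − 0.03394665·0.99942387) = 0.001791

x=137.462811 y=0.001791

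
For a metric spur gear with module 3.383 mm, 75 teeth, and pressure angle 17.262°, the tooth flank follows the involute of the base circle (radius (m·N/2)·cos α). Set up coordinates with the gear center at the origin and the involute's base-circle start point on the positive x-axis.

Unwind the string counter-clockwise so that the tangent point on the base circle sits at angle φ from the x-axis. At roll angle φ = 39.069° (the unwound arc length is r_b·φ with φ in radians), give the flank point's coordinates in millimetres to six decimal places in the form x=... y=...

x=146.122831 y=12.217885

pitch radius r_p = m·N/2 = 3.383·75/2 = 126.862500
base radius r_b = r_p·cos α = 126.862500·cos 17.262° = 121.148336
roll angle φ = 39.069° = 0.68188269 rad
x = r_b·(cos φ + φ·sin φ) = 121.148336·(0.77638752 + 0.68188269·0.63025583) = 146.122831
y = r_b·(sin φ − φ·cos φ) = 121.148336·(0.63025583 − 0.68188269·0.77638752) = 12.217885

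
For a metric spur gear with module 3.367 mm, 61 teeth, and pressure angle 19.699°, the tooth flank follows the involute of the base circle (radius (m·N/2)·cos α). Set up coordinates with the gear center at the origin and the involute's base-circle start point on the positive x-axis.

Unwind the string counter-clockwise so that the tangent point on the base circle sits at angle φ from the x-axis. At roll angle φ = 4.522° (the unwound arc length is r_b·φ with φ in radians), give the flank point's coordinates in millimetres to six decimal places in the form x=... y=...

pitch radius r_p = m·N/2 = 3.367·61/2 = 102.693500
base radius r_b = r_p·cos α = 102.693500·cos 19.699° = 96.683510
roll angle φ = 4.522° = 0.07892379 rad
x = r_b·(cos φ + φ·sin φ) = 96.683510·(0.99688713 + 0.07892379·0.07884188) = 96.984160
y = r_b·(sin φ − φ·cos φ) = 96.683510·(0.07884188 − 0.07892379·0.99688713) = 0.015834

x=96.984160 y=0.015834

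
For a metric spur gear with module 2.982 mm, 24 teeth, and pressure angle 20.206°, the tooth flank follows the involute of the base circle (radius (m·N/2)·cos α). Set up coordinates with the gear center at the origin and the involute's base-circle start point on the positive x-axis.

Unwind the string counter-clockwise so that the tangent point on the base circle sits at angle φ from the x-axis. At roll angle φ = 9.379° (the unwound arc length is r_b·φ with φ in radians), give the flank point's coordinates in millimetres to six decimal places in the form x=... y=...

pitch radius r_p = m·N/2 = 2.982·24/2 = 35.784000
base radius r_b = r_p·cos α = 35.784000·cos 20.206° = 33.581740
roll angle φ = 9.379° = 0.16369443 rad
x = r_b·(cos φ + φ·sin φ) = 33.581740·(0.98663196 + 0.16369443·0.16296435) = 34.028657
y = r_b·(sin φ − φ·cos φ) = 33.581740·(0.16296435 − 0.16369443·0.98663196) = 0.048969

x=34.028657 y=0.048969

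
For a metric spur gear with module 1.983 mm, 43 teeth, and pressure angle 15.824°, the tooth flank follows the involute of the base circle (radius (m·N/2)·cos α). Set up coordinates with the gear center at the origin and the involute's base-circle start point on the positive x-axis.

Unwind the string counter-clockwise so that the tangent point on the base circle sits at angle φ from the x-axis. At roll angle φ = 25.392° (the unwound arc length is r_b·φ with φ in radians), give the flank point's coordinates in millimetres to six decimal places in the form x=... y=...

x=44.851294 y=1.166893

pitch radius r_p = m·N/2 = 1.983·43/2 = 42.634500
base radius r_b = r_p·cos α = 42.634500·cos 15.824° = 41.018817
roll angle φ = 25.392° = 0.44317400 rad
x = r_b·(cos φ + φ·sin φ) = 41.018817·(0.90339517 + 0.44317400·0.42880900) = 44.851294
y = r_b·(sin φ − φ·cos φ) = 41.018817·(0.42880900 − 0.44317400·0.90339517) = 1.166893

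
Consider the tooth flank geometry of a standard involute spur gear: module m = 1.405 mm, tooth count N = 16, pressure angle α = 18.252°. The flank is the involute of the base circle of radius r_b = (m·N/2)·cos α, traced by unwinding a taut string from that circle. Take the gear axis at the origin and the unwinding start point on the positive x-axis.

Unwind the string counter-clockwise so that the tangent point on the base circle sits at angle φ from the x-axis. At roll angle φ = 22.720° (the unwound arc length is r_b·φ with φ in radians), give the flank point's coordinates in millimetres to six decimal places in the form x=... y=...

pitch radius r_p = m·N/2 = 1.405·16/2 = 11.240000
base radius r_b = r_p·cos α = 11.240000·cos 18.252° = 10.674495
roll angle φ = 22.720° = 0.39653881 rad
x = r_b·(cos φ + φ·sin φ) = 10.674495·(0.92240333 + 0.39653881·0.38622805) = 11.481036
y = r_b·(sin φ − φ·cos φ) = 10.674495·(0.38622805 − 0.39653881·0.92240333) = 0.218393

x=11.481036 y=0.218393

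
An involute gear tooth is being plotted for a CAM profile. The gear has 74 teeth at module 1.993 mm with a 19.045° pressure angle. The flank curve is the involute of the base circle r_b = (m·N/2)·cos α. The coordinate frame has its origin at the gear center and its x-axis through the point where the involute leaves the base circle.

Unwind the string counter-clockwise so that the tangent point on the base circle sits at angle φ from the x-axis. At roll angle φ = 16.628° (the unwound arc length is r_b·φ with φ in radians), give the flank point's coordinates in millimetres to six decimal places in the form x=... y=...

x=72.578482 y=0.563158

pitch radius r_p = m·N/2 = 1.993·74/2 = 73.741000
base radius r_b = r_p·cos α = 73.741000·cos 19.045° = 69.704608
roll angle φ = 16.628° = 0.29021335 rad
x = r_b·(cos φ + φ·sin φ) = 69.704608·(0.95818285 + 0.29021335·0.28615666) = 72.578482
y = r_b·(sin φ − φ·cos φ) = 69.704608·(0.28615666 − 0.29021335·0.95818285) = 0.563158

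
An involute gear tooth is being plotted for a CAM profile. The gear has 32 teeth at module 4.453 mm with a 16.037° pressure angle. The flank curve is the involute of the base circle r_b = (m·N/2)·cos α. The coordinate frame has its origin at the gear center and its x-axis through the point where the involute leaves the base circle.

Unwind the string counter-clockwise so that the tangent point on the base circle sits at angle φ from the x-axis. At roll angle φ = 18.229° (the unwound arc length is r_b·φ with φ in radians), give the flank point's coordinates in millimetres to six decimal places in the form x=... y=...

pitch radius r_p = m·N/2 = 4.453·32/2 = 71.248000
base radius r_b = r_p·cos α = 71.248000·cos 16.037° = 68.475277
roll angle φ = 18.229° = 0.31815607 rad
x = r_b·(cos φ + φ·sin φ) = 68.475277·(0.94981384 + 0.31815607·0.31281570) = 71.853714
y = r_b·(sin φ − φ·cos φ) = 68.475277·(0.31281570 − 0.31815607·0.94981384) = 0.727664

x=71.853714 y=0.727664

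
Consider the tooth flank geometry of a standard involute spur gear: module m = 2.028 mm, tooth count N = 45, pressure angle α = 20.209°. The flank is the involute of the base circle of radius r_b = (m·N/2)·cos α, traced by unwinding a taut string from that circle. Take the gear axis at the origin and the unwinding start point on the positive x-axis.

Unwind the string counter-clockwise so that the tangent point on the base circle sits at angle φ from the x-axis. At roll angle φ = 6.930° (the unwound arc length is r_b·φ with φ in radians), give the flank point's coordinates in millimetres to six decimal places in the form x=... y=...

x=43.133035 y=0.025219

pitch radius r_p = m·N/2 = 2.028·45/2 = 45.630000
base radius r_b = r_p·cos α = 45.630000·cos 20.209° = 42.820961
roll angle φ = 6.930° = 0.12095132 rad
x = r_b·(cos φ + φ·sin φ) = 42.820961·(0.99269430 + 0.12095132·0.12065663) = 43.133035
y = r_b·(sin φ − φ·cos φ) = 42.820961·(0.12065663 − 0.12095132·0.99269430) = 0.025219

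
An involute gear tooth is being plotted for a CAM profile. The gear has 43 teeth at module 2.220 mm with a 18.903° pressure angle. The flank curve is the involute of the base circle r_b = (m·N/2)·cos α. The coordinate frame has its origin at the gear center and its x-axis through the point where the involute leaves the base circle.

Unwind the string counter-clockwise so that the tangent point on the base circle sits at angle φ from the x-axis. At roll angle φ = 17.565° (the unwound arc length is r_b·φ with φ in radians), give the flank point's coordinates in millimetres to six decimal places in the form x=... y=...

pitch radius r_p = m·N/2 = 2.220·43/2 = 47.730000
base radius r_b = r_p·cos α = 47.730000·cos 18.903° = 45.155845
roll angle φ = 17.565° = 0.30656708 rad
x = r_b·(cos φ + φ·sin φ) = 45.155845·(0.95337520 + 0.30656708·0.30178756) = 47.228197
y = r_b·(sin φ − φ·cos φ) = 45.155845·(0.30178756 − 0.30656708·0.95337520) = 0.429618

x=47.228197 y=0.429618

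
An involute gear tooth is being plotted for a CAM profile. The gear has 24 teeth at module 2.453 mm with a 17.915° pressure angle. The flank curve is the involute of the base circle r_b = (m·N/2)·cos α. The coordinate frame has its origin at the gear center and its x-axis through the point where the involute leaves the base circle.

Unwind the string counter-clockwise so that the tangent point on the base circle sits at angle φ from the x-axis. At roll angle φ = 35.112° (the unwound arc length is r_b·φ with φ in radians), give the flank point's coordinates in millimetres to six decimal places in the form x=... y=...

x=32.784509 y=2.069060

pitch radius r_p = m·N/2 = 2.453·24/2 = 29.436000
base radius r_b = r_p·cos α = 29.436000·cos 17.915° = 28.008763
roll angle φ = 35.112° = 0.61282001 rad
x = r_b·(cos φ + φ·sin φ) = 28.008763·(0.81802927 + 0.61282001·0.57517659) = 32.784509
y = r_b·(sin φ − φ·cos φ) = 28.008763·(0.57517659 − 0.61282001·0.81802927) = 2.069060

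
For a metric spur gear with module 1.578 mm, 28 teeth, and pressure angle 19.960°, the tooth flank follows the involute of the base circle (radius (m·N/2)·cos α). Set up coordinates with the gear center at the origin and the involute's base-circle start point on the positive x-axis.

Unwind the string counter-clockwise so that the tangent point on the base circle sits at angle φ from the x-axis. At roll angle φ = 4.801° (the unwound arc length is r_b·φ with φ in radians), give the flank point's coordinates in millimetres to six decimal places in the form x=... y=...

x=20.837730 y=0.004069

pitch radius r_p = m·N/2 = 1.578·28/2 = 22.092000
base radius r_b = r_p·cos α = 22.092000·cos 19.960° = 20.764959
roll angle φ = 4.801° = 0.08379326 rad
x = r_b·(cos φ + φ·sin φ) = 20.764959·(0.99649140 + 0.08379326·0.08369524) = 20.837730
y = r_b·(sin φ − φ·cos φ) = 20.764959·(0.08369524 − 0.08379326·0.99649140) = 0.004069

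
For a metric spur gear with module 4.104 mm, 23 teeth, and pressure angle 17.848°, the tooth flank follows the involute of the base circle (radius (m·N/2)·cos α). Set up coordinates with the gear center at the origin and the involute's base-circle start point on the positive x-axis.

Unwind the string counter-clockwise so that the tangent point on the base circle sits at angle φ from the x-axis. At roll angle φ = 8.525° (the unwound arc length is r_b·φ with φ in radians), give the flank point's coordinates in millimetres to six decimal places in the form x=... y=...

x=45.419124 y=0.049217

pitch radius r_p = m·N/2 = 4.104·23/2 = 47.196000
base radius r_b = r_p·cos α = 47.196000·cos 17.848° = 44.924596
roll angle φ = 8.525° = 0.14878932 rad
x = r_b·(cos φ + φ·sin φ) = 44.924596·(0.98895128 + 0.14878932·0.14824094) = 45.419124
y = r_b·(sin φ − φ·cos φ) = 44.924596·(0.14824094 − 0.14878932·0.98895128) = 0.049217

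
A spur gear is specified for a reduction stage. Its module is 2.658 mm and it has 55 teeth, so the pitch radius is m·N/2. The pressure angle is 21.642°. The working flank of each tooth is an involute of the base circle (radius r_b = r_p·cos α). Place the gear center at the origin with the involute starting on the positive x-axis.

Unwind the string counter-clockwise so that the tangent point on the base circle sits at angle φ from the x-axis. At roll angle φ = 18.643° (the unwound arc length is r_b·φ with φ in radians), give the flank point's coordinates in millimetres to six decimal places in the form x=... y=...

pitch radius r_p = m·N/2 = 2.658·55/2 = 73.095000
base radius r_b = r_p·cos α = 73.095000·cos 21.642° = 67.942269
roll angle φ = 18.643° = 0.32538173 rad
x = r_b·(cos φ + φ·sin φ) = 67.942269·(0.94752877 + 0.32538173·0.31967051) = 71.444266
y = r_b·(sin φ − φ·cos φ) = 67.942269·(0.31967051 − 0.32538173·0.94752877) = 0.771957

x=71.444266 y=0.771957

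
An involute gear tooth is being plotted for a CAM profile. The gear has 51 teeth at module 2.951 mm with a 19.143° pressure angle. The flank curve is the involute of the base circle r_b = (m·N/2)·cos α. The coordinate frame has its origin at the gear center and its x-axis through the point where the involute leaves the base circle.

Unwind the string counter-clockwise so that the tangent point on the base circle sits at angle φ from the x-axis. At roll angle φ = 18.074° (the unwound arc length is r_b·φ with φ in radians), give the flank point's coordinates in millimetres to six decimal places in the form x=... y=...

pitch radius r_p = m·N/2 = 2.951·51/2 = 75.250500
base radius r_b = r_p·cos α = 75.250500·cos 19.143° = 71.089379
roll angle φ = 18.074° = 0.31545081 rad
x = r_b·(cos φ + φ·sin φ) = 71.089379·(0.95065661 + 0.31545081·0.31024507) = 74.538896
y = r_b·(sin φ − φ·cos φ) = 71.089379·(0.31024507 − 0.31545081·0.95065661) = 0.736462

x=74.538896 y=0.736462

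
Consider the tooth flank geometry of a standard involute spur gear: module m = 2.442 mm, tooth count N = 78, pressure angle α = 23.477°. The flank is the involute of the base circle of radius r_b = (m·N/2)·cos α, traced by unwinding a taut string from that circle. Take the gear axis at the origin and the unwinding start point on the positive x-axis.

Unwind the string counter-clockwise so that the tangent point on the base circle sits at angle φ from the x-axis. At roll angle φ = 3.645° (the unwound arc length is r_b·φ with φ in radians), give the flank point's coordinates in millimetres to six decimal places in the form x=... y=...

x=87.530794 y=0.007494

pitch radius r_p = m·N/2 = 2.442·78/2 = 95.238000
base radius r_b = r_p·cos α = 95.238000·cos 23.477° = 87.354205
roll angle φ = 3.645° = 0.06361725 rad
x = r_b·(cos φ + φ·sin φ) = 87.354205·(0.99797711 + 0.06361725·0.06357435) = 87.530794
y = r_b·(sin φ − φ·cos φ) = 87.354205·(0.06357435 − 0.06361725·0.99797711) = 0.007494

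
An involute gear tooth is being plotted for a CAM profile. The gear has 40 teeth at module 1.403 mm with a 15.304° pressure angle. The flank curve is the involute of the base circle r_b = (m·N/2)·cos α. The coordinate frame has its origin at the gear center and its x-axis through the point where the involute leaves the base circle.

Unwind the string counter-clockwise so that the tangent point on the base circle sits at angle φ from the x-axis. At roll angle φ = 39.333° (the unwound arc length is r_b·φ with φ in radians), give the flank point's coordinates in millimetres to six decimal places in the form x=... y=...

x=32.710473 y=2.783446

pitch radius r_p = m·N/2 = 1.403·40/2 = 28.060000
base radius r_b = r_p·cos α = 28.060000·cos 15.304° = 27.064964
roll angle φ = 39.333° = 0.68649035 rad
x = r_b·(cos φ + φ·sin φ) = 27.064964·(0.77347528 + 0.68649035·0.63382647) = 32.710473
y = r_b·(sin φ − φ·cos φ) = 27.064964·(0.63382647 − 0.68649035·0.77347528) = 2.783446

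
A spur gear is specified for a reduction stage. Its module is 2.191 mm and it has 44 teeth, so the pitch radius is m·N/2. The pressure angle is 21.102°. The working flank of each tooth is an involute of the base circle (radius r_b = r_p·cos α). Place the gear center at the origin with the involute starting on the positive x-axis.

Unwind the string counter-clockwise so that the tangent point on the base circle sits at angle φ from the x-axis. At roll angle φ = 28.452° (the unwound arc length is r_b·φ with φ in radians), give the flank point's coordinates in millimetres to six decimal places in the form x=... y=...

pitch radius r_p = m·N/2 = 2.191·44/2 = 48.202000
base radius r_b = r_p·cos α = 48.202000·cos 21.102° = 44.969621
roll angle φ = 28.452° = 0.49658108 rad
x = r_b·(cos φ + φ·sin φ) = 44.969621·(0.87921655 + 0.49658108·0.47642236) = 50.177052
y = r_b·(sin φ − φ·cos φ) = 44.969621·(0.47642236 − 0.49658108·0.87921655) = 1.790693

x=50.177052 y=1.790693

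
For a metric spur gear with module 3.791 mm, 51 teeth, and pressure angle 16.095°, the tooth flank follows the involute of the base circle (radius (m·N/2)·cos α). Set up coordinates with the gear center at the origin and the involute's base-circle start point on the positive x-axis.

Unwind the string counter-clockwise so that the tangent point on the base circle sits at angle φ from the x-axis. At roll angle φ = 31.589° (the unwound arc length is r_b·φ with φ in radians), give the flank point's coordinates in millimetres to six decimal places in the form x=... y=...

pitch radius r_p = m·N/2 = 3.791·51/2 = 96.670500
base radius r_b = r_p·cos α = 96.670500·cos 16.095° = 92.881340
roll angle φ = 31.589° = 0.55133206 rad
x = r_b·(cos φ + φ·sin φ) = 92.881340·(0.85182752 + 0.55133206·0.52382238) = 105.943019
y = r_b·(sin φ − φ·cos φ) = 92.881340·(0.52382238 − 0.55133206·0.85182752) = 5.032549

x=105.943019 y=5.032549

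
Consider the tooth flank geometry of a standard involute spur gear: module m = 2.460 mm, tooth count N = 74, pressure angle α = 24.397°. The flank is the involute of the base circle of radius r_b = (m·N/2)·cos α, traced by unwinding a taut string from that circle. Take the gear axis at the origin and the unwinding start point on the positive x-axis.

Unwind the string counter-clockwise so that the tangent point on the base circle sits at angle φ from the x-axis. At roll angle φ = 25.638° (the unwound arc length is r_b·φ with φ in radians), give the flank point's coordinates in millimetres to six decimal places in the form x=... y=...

x=90.780244 y=2.426371

pitch radius r_p = m·N/2 = 2.460·74/2 = 91.020000
base radius r_b = r_p·cos α = 91.020000·cos 24.397° = 82.892395
roll angle φ = 25.638° = 0.44746751 rad
x = r_b·(cos φ + φ·sin φ) = 82.892395·(0.90154576 + 0.44746751·0.43268377) = 90.780244
y = r_b·(sin φ − φ·cos φ) = 82.892395·(0.43268377 − 0.44746751·0.90154576) = 2.426371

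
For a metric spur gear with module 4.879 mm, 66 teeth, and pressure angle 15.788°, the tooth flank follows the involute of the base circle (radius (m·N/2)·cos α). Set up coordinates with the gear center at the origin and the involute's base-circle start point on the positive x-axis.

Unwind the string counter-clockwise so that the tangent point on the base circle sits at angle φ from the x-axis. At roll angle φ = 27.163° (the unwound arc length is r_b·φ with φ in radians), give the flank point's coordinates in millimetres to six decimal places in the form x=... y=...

x=171.377871 y=5.380163

pitch radius r_p = m·N/2 = 4.879·66/2 = 161.007000
base radius r_b = r_p·cos α = 161.007000·cos 15.788° = 154.933011
roll angle φ = 27.163° = 0.47408378 rad
x = r_b·(cos φ + φ·sin φ) = 154.933011·(0.88971137 + 0.47408378·0.45652347) = 171.377871
y = r_b·(sin φ − φ·cos φ) = 154.933011·(0.45652347 − 0.47408378·0.88971137) = 5.380163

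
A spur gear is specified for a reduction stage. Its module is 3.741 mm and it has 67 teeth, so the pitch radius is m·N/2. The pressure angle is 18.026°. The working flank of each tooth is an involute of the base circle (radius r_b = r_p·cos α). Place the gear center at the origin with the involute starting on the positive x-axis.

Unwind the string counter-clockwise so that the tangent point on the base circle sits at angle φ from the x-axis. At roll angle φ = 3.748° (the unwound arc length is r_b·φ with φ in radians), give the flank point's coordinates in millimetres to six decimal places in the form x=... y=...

x=119.426848 y=0.011115

pitch radius r_p = m·N/2 = 3.741·67/2 = 125.323500
base radius r_b = r_p·cos α = 125.323500·cos 18.026° = 119.172145
roll angle φ = 3.748° = 0.06541494 rad
x = r_b·(cos φ + φ·sin φ) = 119.172145·(0.99786121 + 0.06541494·0.06536830) = 119.426848
y = r_b·(sin φ − φ·cos φ) = 119.172145·(0.06536830 − 0.06541494·0.99786121) = 0.011115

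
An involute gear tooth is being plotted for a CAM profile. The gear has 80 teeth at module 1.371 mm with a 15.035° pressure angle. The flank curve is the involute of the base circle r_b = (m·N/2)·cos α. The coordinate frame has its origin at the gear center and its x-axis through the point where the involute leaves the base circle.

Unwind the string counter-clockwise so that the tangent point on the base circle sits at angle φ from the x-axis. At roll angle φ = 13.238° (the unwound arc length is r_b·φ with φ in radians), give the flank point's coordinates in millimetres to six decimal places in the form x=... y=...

pitch radius r_p = m·N/2 = 1.371·80/2 = 54.840000
base radius r_b = r_p·cos α = 54.840000·cos 15.035° = 52.962692
roll angle φ = 13.238° = 0.23104669 rad
x = r_b·(cos φ + φ·sin φ) = 52.962692·(0.97342724 + 0.23104669·0.22899652) = 54.357524
y = r_b·(sin φ − φ·cos φ) = 52.962692·(0.22899652 − 0.23104669·0.97342724) = 0.216585

x=54.357524 y=0.216585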